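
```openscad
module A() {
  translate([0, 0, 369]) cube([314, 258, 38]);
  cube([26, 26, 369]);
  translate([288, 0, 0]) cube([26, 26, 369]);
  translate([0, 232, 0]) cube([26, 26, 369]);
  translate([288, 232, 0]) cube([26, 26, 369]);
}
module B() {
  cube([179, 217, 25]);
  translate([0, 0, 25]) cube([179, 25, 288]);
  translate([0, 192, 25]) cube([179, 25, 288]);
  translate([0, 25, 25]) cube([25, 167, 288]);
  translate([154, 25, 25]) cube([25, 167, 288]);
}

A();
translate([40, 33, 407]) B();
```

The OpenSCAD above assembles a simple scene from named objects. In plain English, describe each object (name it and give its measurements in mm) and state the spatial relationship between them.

A is a four-legged stool. The seat is 314×258 mm, 38 mm thick, top at z = 407 mm. It stands on four square legs, each 26×26 mm in cross-section, from z = 0 to the seat underside, each flush with a corner of the seat.

B is an open-topped rectangular box: outside dimensions 179×217×313 mm, with a uniform wall and base thickness of 25 mm. The base is a full 179×217 slab on the floor; four walls sit on top of the base. The front and back walls (the −y and +y sides) span the full width; the two side walls fit between them.

The open box is on top of the stool.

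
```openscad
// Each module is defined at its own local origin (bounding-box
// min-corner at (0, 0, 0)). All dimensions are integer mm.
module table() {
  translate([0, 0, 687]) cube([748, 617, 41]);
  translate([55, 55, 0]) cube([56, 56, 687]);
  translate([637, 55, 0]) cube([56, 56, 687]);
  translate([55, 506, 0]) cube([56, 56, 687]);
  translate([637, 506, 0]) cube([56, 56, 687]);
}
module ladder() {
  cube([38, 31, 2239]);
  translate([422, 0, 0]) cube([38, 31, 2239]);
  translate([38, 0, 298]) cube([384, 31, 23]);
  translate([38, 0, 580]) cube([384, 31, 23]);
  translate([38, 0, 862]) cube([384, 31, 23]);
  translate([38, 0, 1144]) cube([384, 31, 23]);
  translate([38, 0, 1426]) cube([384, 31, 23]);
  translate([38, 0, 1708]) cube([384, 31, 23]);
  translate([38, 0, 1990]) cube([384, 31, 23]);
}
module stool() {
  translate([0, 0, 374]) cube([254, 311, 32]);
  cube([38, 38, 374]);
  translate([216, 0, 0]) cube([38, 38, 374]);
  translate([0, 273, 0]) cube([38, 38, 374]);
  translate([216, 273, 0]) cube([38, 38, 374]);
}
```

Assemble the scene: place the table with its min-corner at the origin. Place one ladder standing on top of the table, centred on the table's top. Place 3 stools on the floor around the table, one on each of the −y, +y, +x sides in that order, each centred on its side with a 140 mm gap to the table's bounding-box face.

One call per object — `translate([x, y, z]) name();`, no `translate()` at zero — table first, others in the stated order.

table();
translate([144, 293, 728]) ladder();
translate([247, -451, 0]) stool();
translate([247, 757, 0]) stool();
translate([888, 153, 0]) stool();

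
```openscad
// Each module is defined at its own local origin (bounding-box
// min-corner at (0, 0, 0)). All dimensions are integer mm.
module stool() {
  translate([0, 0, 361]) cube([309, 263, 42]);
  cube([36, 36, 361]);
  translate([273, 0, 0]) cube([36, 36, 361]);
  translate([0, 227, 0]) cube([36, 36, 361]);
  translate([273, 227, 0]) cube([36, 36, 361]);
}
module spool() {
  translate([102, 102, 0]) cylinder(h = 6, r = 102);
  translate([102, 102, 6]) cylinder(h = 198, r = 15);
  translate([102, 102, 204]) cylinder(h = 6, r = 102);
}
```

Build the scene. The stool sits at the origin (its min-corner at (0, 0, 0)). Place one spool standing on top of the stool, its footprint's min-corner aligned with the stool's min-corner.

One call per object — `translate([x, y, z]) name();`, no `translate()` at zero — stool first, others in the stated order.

stool();
translate([0, 0, 403]) spool();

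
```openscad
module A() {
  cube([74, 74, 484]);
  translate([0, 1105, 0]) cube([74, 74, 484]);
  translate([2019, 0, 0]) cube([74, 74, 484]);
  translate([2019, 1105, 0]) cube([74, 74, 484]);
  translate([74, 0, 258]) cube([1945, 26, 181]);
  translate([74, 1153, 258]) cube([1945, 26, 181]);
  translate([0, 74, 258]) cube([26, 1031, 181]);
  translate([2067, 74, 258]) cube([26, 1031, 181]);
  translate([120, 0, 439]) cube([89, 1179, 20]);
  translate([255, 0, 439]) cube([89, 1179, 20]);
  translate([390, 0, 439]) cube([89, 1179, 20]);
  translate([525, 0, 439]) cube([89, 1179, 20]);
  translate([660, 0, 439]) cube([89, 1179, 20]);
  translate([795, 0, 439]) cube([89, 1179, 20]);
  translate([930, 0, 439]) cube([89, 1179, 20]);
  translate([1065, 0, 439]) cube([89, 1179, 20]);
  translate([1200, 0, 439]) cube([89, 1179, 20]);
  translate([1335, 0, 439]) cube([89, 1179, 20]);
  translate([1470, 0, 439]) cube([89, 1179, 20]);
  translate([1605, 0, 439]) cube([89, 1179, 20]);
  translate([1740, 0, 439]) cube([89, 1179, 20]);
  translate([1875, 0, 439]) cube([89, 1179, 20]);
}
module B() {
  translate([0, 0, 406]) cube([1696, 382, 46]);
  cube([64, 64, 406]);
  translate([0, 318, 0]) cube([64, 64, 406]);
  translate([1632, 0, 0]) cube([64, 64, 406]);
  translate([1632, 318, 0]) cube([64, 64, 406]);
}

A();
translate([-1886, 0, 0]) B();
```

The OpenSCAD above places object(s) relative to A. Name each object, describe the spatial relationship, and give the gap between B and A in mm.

The bench's nearest face is 190 mm from the bed frame's −x face.

A is a bed frame. B is a bench. The bench is on the floor beside the bed frame on its −x side. The gap between the bench and the bed frame is 190 mm.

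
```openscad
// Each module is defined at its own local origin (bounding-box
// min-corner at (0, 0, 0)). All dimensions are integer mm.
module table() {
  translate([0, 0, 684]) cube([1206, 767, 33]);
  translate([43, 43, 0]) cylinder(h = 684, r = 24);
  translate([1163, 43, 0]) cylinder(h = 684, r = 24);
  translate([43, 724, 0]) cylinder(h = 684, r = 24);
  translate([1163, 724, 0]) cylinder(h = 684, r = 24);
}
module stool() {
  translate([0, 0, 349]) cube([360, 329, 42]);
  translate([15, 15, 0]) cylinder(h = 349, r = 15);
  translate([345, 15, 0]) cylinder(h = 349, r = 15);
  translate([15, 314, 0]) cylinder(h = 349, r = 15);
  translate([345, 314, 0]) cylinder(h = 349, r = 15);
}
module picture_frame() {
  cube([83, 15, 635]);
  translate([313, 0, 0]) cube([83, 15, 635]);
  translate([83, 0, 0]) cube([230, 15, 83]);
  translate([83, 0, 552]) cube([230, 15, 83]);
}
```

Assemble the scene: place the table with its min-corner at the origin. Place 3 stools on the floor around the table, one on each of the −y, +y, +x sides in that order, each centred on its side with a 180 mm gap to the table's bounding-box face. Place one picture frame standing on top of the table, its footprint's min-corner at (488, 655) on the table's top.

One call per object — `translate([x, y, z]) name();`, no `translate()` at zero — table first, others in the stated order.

table();
translate([423, -509, 0]) stool();
translate([423, 947, 0]) stool();
translate([1386, 219, 0]) stool();
translate([488, 655, 717]) picture_frame();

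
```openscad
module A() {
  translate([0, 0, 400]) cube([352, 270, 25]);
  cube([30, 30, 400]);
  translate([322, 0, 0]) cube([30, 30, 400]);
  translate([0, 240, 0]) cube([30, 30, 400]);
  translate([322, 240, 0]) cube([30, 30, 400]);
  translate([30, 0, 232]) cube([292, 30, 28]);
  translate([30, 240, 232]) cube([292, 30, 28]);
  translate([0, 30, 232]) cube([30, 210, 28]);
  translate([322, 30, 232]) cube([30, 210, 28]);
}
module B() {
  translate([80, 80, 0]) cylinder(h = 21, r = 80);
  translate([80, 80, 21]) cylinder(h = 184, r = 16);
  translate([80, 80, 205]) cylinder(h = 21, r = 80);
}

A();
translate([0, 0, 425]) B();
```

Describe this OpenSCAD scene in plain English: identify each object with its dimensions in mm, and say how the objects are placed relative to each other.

A is a four-legged stool. The seat is 352×270 mm, 25 mm thick, top at z = 425 mm. It stands on four square legs, each 30×30 mm in cross-section, from z = 0 to the seat underside, each flush with a corner of the seat. Four stretchers, 30 mm wide and 28 mm tall, connect adjacent legs with their undersides at z = 232 mm, each running between the inner faces of the legs it joins and aligned with the legs' outer faces on the other axis.

B is a spool: two coaxial disc flanges of radius 80 mm and thickness 21 mm, joined by a core cylinder of radius 16 mm and height 184 mm. The lower flange rests on z = 0 and the three cylinders share a vertical axis.

The spool is on top of the stool.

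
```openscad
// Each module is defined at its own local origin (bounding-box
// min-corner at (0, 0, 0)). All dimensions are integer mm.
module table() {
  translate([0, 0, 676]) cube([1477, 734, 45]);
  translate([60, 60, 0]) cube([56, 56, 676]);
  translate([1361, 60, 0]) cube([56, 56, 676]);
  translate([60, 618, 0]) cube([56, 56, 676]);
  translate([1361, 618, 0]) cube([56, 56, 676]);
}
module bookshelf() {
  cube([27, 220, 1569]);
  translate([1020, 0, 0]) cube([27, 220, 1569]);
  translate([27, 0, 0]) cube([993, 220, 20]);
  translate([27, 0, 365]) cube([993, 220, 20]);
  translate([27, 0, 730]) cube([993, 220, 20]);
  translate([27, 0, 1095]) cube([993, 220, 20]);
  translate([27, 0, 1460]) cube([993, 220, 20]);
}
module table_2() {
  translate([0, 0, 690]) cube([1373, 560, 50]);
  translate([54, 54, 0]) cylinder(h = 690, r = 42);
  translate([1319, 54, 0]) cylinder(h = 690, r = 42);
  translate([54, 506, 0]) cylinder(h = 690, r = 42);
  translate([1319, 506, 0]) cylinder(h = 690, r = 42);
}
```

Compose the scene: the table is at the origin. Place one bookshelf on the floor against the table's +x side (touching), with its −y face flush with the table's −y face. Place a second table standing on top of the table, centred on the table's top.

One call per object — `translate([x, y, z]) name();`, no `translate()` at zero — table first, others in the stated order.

table();
translate([1477, 0, 0]) bookshelf();
translate([52, 87, 721]) table_2();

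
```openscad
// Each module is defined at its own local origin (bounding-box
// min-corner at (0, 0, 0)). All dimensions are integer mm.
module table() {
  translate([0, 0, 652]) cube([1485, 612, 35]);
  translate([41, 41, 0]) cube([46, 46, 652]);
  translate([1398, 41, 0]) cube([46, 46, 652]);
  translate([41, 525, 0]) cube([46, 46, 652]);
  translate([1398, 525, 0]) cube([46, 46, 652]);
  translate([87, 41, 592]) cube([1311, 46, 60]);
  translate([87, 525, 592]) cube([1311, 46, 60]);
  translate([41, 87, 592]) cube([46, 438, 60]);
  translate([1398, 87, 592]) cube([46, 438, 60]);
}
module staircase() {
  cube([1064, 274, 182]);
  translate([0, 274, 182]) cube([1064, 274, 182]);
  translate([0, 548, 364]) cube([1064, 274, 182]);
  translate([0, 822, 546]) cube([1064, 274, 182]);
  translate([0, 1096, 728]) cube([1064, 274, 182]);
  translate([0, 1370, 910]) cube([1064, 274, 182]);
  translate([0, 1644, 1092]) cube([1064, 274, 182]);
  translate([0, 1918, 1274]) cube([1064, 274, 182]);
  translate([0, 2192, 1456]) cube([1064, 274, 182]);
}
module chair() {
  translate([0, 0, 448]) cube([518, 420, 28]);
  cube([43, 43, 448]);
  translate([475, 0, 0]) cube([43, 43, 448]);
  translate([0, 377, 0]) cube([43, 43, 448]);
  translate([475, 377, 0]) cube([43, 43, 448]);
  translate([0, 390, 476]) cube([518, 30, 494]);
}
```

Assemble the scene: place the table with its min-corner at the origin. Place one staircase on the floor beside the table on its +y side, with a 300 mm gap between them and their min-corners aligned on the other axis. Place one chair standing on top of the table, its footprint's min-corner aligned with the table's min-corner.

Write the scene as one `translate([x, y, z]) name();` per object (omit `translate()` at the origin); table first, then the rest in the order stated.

table();
translate([0, 912, 0]) staircase();
translate([0, 0, 687]) chair();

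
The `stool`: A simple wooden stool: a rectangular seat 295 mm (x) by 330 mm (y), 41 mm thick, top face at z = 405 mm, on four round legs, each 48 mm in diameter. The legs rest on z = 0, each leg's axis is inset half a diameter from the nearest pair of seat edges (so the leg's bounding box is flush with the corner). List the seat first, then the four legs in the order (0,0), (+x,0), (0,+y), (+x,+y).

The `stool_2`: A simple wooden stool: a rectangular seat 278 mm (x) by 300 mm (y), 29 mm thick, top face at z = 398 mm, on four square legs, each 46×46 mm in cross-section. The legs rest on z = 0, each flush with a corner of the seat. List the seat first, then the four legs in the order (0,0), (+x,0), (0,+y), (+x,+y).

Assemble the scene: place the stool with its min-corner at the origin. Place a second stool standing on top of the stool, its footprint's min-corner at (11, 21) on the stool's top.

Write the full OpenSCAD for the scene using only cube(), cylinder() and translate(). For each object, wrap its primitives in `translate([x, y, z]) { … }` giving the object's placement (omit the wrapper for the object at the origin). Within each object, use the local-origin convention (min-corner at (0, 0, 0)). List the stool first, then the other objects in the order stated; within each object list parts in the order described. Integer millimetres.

translate([0, 0, 364]) cube([295, 330, 41]);
translate([24, 24, 0]) cylinder(h = 364, r = 24);
translate([271, 24, 0]) cylinder(h = 364, r = 24);
translate([24, 306, 0]) cylinder(h = 364, r = 24);
translate([271, 306, 0]) cylinder(h = 364, r = 24);
translate([11, 21, 405]) {
  translate([0, 0, 369]) cube([278, 300, 29]);
  cube([46, 46, 369]);
  translate([232, 0, 0]) cube([46, 46, 369]);
  translate([0, 254, 0]) cube([46, 46, 369]);
  translate([232, 254, 0]) cube([46, 46, 369]);
}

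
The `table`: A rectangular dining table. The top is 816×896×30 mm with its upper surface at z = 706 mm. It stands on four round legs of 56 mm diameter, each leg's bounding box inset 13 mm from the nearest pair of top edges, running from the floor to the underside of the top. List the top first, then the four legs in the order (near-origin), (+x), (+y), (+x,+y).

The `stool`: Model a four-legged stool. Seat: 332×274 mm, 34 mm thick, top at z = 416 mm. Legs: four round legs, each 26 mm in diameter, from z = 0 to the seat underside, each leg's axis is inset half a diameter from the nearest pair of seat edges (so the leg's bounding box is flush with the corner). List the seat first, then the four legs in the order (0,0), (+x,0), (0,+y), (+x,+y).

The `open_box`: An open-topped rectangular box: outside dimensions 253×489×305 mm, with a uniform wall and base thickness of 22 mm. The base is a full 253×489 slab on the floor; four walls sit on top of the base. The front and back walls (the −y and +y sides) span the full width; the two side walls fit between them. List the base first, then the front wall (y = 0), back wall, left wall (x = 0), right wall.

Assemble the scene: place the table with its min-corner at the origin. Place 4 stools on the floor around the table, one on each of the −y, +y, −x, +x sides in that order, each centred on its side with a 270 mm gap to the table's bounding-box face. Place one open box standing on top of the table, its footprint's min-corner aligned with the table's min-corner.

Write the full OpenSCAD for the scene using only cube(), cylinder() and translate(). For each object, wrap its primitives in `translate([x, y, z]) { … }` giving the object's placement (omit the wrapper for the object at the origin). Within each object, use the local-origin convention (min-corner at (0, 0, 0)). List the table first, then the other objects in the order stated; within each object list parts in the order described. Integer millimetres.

translate([0, 0, 676]) cube([816, 896, 30]);
translate([41, 41, 0]) cylinder(h = 676, r = 28);
translate([775, 41, 0]) cylinder(h = 676, r = 28);
translate([41, 855, 0]) cylinder(h = 676, r = 28);
translate([775, 855, 0]) cylinder(h = 676, r = 28);
translate([242, -544, 0]) {
  translate([0, 0, 382]) cube([332, 274, 34]);
  translate([13, 13, 0]) cylinder(h = 382, r = 13);
  translate([319, 13, 0]) cylinder(h = 382, r = 13);
  translate([13, 261, 0]) cylinder(h = 382, r = 13);
  translate([319, 261, 0]) cylinder(h = 382, r = 13);
}
translate([242, 1166, 0]) {
  translate([0, 0, 382]) cube([332, 274, 34]);
  translate([13, 13, 0]) cylinder(h = 382, r = 13);
  translate([319, 13, 0]) cylinder(h = 382, r = 13);
  translate([13, 261, 0]) cylinder(h = 382, r = 13);
  translate([319, 261, 0]) cylinder(h = 382, r = 13);
}
translate([-602, 311, 0]) {
  translate([0, 0, 382]) cube([332, 274, 34]);
  translate([13, 13, 0]) cylinder(h = 382, r = 13);
  translate([319, 13, 0]) cylinder(h = 382, r = 13);
  translate([13, 261, 0]) cylinder(h = 382, r = 13);
  translate([319, 261, 0]) cylinder(h = 382, r = 13);
}
translate([1086, 311, 0]) {
  translate([0, 0, 382]) cube([332, 274, 34]);
  translate([13, 13, 0]) cylinder(h = 382, r = 13);
  translate([319, 13, 0]) cylinder(h = 382, r = 13);
  translate([13, 261, 0]) cylinder(h = 382, r = 13);
  translate([319, 261, 0]) cylinder(h = 382, r = 13);
}
translate([0, 0, 706]) {
  cube([253, 489, 22]);
  translate([0, 0, 22]) cube([253, 22, 283]);
  translate([0, 467, 22]) cube([253, 22, 283]);
  translate([0, 22, 22]) cube([22, 445, 283]);
  translate([231, 22, 22]) cube([22, 445, 283]);
}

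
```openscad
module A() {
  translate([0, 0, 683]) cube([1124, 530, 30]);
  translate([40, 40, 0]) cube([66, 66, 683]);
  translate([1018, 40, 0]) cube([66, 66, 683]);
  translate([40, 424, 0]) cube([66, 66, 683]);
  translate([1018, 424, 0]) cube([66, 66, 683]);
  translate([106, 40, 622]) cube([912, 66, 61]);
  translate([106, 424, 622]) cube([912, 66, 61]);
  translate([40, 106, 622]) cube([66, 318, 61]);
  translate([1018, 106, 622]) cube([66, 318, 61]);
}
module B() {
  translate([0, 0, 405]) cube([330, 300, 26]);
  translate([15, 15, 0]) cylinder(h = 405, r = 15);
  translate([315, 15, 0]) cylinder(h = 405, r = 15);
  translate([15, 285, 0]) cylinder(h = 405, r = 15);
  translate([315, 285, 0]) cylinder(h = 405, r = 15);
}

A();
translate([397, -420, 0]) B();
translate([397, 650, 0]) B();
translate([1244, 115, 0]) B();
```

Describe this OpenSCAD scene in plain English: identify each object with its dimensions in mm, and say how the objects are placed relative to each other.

A is a table: top 1124 mm (x) × 530 mm (y), 30 mm thick, upper face at z = 713 mm, on four 66×66 mm square legs, each inset 40 mm from the nearest pair of top edges, running from z = 0 to the bottom of the top. Four apron rails, 66 mm thick and 61 mm tall, run between adjacent legs with their top edges flush with the underside of the top and their outer faces flush with the legs' outer faces.

B is a four-legged stool. The seat is 330×300 mm, 26 mm thick, top at z = 431 mm. It stands on four round legs, each 30 mm in diameter, from z = 0 to the seat underside, each leg's axis is inset half a diameter from the nearest pair of seat edges (so the leg's bounding box is flush with the corner).

Three stools sit around the table at the −y, +y, +x sides.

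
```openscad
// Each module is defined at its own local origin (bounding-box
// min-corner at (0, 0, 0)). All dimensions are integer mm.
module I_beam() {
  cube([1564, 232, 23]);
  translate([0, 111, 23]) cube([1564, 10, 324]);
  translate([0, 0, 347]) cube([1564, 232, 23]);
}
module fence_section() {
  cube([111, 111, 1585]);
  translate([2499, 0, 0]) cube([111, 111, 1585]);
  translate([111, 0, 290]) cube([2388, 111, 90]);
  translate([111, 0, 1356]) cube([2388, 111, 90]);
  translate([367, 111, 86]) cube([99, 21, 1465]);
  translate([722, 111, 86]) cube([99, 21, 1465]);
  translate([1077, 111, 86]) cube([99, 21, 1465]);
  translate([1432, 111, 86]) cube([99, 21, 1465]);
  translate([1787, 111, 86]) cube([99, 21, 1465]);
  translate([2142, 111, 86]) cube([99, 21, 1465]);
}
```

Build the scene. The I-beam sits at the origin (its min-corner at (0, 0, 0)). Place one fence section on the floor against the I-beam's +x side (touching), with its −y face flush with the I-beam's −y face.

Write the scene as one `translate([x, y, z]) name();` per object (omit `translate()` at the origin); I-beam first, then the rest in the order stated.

I_beam();
translate([1564, 0, 0]) fence_section();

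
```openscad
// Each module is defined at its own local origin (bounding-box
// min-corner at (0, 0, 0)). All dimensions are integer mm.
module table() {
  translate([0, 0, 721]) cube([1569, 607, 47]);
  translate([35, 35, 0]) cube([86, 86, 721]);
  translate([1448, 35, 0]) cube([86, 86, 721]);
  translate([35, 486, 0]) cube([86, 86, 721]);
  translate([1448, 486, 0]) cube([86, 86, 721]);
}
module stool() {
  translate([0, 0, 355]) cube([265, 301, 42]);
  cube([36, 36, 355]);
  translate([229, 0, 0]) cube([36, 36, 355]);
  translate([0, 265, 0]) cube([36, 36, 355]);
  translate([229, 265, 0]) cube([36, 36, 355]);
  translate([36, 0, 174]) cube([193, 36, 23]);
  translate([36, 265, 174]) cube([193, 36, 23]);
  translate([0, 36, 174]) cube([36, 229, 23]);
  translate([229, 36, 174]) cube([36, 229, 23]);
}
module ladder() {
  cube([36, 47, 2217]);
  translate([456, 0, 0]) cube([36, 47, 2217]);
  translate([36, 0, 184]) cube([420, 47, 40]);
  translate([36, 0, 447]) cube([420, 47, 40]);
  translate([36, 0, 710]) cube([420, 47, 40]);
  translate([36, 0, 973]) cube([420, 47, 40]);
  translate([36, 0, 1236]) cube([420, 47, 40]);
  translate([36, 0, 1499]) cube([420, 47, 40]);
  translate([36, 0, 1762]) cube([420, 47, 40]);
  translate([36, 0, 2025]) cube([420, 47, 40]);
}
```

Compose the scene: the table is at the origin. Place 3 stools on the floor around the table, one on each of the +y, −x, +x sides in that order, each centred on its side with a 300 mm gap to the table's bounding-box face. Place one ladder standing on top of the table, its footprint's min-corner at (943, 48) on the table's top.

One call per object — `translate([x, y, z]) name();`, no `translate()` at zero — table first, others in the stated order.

table();
translate([652, 907, 0]) stool();
translate([-565, 153, 0]) stool();
translate([1869, 153, 0]) stool();
translate([943, 48, 768]) ladder();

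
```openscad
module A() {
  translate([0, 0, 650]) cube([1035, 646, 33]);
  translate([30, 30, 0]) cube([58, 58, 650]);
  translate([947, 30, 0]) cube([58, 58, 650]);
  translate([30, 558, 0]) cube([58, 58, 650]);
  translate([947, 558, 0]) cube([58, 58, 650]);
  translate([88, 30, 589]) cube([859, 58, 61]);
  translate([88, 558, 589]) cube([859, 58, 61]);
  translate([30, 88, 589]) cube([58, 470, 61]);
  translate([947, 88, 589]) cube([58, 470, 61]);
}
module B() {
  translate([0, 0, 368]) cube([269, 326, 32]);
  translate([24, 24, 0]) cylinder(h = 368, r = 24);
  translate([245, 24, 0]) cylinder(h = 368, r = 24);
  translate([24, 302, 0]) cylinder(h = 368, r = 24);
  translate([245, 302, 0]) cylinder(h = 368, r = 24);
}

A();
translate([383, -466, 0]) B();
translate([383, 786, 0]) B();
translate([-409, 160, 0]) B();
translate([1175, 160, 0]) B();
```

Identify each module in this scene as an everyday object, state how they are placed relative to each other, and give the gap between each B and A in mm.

Each stool's nearest face is 140 mm from the table's bounding box.

A is a table. B is a stool. Four stools sit around the table at the −y, +y, −x, +x sides. The gap between each stool and the table is 140 mm.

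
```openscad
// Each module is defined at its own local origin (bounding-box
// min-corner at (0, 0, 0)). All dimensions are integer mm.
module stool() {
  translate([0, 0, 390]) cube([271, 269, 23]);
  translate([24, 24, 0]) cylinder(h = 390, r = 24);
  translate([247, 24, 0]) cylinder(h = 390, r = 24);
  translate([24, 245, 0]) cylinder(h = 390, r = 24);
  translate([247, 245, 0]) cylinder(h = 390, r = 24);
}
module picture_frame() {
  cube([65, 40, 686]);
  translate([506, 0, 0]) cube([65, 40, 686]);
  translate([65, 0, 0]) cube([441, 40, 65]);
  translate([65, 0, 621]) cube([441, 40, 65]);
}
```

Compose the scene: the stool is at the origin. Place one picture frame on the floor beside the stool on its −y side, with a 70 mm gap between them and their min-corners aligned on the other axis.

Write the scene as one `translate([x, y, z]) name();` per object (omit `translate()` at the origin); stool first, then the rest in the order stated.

stool();
translate([0, -110, 0]) picture_frame();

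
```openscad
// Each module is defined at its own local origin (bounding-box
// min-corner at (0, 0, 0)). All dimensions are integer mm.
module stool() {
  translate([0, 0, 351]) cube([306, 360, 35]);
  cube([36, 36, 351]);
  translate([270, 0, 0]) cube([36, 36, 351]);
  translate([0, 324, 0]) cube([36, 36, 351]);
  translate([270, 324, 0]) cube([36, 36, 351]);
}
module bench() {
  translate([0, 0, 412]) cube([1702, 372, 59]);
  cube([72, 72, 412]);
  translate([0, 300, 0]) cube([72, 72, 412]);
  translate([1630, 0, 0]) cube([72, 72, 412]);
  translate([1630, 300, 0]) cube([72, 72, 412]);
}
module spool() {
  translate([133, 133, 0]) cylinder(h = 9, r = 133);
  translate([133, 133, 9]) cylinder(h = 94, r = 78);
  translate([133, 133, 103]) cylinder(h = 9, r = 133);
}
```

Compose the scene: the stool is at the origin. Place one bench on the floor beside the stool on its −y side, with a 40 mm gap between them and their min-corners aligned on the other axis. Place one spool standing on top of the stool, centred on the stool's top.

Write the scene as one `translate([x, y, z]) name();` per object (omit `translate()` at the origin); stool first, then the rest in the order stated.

stool();
translate([0, -412, 0]) bench();
translate([20, 47, 386]) spool();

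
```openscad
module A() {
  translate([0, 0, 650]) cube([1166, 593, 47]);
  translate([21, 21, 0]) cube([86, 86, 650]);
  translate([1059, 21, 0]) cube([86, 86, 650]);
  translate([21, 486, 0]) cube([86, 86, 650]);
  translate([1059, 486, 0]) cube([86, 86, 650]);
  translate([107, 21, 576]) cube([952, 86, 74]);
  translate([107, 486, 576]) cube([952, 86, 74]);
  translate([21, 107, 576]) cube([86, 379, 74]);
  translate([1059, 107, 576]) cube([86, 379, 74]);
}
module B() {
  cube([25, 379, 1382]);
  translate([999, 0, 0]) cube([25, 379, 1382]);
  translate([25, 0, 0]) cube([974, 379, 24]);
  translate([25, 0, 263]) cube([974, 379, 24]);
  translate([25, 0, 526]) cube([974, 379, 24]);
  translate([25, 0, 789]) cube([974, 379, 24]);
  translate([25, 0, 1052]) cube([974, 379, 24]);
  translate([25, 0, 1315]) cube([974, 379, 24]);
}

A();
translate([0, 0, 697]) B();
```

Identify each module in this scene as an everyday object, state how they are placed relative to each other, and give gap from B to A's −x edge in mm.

The bookshelf's min-x is at 0; the table's min-x is 0; gap = 0 mm.

A is a table. B is a bookshelf. The bookshelf is on top of the table. The gap from the bookshelf to the table's −x edge is 0 mm.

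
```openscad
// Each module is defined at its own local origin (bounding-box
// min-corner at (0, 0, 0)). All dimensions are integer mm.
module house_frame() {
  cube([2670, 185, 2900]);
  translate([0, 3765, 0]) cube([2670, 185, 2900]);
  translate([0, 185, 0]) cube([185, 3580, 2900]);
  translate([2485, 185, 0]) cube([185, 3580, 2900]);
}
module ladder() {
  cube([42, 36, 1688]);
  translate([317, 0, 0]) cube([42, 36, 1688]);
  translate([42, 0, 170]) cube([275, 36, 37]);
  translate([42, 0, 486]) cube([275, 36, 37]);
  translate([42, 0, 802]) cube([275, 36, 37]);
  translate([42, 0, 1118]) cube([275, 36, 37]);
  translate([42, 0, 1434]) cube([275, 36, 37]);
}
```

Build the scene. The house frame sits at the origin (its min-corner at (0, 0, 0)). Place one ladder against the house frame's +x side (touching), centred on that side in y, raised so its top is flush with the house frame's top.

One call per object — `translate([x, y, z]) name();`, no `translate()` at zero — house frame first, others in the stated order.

house_frame();
translate([2670, 1957, 1212]) ladder();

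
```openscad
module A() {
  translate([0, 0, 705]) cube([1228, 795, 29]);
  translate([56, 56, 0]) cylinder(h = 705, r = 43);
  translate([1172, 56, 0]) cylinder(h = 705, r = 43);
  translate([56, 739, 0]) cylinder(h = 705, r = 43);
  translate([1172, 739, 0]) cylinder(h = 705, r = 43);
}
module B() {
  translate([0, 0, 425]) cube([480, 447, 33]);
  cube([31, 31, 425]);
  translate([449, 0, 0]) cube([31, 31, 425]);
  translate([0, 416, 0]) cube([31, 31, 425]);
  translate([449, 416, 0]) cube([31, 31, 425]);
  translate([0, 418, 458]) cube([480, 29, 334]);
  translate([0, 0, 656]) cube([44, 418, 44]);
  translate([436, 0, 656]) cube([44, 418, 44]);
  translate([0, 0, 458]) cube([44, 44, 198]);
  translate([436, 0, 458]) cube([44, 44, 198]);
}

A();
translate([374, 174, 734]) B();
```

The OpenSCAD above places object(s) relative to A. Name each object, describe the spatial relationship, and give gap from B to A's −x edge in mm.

The chair's min-x is at 374; the table's min-x is 0; gap = 374 mm.

A is a table. B is a chair. The chair is on top of the table, centred. The gap from the chair to the table's −x edge is 374 mm.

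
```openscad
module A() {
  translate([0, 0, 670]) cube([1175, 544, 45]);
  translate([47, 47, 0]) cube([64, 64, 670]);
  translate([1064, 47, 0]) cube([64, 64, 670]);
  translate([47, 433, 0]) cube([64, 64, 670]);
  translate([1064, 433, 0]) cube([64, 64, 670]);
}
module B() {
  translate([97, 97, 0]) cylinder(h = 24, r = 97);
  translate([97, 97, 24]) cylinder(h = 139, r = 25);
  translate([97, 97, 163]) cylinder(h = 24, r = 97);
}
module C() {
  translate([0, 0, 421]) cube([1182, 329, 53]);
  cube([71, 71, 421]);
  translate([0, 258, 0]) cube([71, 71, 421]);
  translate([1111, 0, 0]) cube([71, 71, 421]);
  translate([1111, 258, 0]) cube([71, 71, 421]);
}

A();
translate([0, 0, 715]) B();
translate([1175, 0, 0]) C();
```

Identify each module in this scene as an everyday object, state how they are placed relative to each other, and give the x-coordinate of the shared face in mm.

A is a table. B is a spool. C is a bench. The spool is on top of the table. The bench is against the table's +x side, with their −y faces flush. The x-coordinate of the shared face is 1175 mm.

The table's +x face and the bench's −x face are both at x = 1175 mm.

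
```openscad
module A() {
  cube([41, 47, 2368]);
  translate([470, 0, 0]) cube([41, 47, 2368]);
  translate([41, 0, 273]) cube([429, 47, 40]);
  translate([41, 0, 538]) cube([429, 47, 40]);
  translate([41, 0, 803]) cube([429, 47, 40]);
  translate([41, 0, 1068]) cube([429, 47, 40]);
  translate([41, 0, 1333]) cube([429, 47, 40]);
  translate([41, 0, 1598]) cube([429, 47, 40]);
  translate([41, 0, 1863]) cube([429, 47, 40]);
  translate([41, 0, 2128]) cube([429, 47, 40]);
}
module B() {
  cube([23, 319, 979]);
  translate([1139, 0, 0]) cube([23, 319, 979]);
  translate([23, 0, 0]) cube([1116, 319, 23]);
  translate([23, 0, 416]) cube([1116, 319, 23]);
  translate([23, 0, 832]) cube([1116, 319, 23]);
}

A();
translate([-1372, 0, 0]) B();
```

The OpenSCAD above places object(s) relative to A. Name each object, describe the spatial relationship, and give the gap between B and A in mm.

The bookshelf's nearest face is 210 mm from the ladder's −x face.

A is a ladder. B is a bookshelf. The bookshelf is on the floor beside the ladder on its −x side. The gap between the bookshelf and the ladder is 210 mm.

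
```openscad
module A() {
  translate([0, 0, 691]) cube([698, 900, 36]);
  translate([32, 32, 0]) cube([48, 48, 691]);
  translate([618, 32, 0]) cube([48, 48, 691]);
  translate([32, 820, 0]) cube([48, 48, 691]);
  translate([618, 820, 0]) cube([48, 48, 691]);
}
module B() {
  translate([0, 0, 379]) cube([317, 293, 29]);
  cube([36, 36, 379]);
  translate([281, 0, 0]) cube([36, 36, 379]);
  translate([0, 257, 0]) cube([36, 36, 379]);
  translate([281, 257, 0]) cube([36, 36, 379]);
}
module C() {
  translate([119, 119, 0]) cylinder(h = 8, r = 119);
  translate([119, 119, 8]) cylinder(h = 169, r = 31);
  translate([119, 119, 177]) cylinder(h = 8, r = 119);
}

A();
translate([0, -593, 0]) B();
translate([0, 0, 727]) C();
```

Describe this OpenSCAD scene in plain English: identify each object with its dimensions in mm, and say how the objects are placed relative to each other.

A is a table with a 698×900 mm rectangular top, 36 mm thick, top surface at z = 727 mm, supported by four 48×48 mm square legs, each inset 32 mm from the nearest pair of top edges, running from the floor.

B is a four-legged stool. The seat is 317×293 mm, 29 mm thick, top at z = 408 mm. It stands on four square legs, each 36×36 mm in cross-section, from z = 0 to the seat underside, each flush with a corner of the seat.

C is a spool: two coaxial disc flanges of radius 119 mm and thickness 8 mm, joined by a core cylinder of radius 31 mm and height 169 mm. The lower flange rests on z = 0 and the three cylinders share a vertical axis.

The stool is on the floor beside the table on its −y side. The spool is on top of the table.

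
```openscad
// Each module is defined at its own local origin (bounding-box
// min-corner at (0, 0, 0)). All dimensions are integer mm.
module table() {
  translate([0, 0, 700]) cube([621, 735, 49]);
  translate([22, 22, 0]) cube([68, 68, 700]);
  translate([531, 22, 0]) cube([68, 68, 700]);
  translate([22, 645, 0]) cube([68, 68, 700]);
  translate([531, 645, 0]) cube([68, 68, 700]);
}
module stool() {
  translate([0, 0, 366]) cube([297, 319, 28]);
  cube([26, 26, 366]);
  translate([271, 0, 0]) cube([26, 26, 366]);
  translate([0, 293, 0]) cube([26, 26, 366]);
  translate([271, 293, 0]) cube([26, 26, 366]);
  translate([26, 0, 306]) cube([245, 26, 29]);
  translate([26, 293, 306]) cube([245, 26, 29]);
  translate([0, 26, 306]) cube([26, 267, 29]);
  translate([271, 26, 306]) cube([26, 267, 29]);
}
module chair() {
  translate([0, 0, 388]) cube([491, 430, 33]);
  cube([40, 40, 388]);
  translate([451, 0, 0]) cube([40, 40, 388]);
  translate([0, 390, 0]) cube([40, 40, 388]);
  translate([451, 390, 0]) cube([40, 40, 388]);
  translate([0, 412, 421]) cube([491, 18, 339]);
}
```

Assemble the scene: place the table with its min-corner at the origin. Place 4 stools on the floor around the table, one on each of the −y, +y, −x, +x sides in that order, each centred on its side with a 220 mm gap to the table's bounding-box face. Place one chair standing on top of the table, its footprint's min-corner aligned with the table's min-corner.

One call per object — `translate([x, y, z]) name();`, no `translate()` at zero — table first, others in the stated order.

table();
translate([162, -539, 0]) stool();
translate([162, 955, 0]) stool();
translate([-517, 208, 0]) stool();
translate([841, 208, 0]) stool();
translate([0, 0, 749]) chair();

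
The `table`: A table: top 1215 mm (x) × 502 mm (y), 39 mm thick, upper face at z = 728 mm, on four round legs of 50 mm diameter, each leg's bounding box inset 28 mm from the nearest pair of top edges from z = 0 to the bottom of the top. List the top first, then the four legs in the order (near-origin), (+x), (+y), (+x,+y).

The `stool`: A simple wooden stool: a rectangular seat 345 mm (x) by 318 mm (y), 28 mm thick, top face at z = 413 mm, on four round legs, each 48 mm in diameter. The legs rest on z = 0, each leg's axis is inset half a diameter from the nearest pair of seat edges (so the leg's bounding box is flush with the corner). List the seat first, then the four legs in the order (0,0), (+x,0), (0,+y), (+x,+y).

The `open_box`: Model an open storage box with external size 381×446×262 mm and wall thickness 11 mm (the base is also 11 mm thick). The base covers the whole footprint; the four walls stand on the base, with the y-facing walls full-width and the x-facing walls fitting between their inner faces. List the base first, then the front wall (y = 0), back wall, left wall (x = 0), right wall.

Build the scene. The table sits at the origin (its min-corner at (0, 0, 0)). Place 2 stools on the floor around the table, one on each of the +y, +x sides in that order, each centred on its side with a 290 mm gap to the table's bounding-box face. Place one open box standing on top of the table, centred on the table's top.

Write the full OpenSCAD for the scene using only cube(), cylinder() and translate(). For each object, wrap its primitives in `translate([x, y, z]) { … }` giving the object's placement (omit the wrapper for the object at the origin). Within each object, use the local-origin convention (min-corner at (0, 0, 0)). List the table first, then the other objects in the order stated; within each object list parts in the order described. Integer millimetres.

translate([0, 0, 689]) cube([1215, 502, 39]);
translate([53, 53, 0]) cylinder(h = 689, r = 25);
translate([1162, 53, 0]) cylinder(h = 689, r = 25);
translate([53, 449, 0]) cylinder(h = 689, r = 25);
translate([1162, 449, 0]) cylinder(h = 689, r = 25);
translate([435, 792, 0]) {
  translate([0, 0, 385]) cube([345, 318, 28]);
  translate([24, 24, 0]) cylinder(h = 385, r = 24);
  translate([321, 24, 0]) cylinder(h = 385, r = 24);
  translate([24, 294, 0]) cylinder(h = 385, r = 24);
  translate([321, 294, 0]) cylinder(h = 385, r = 24);
}
translate([1505, 92, 0]) {
  translate([0, 0, 385]) cube([345, 318, 28]);
  translate([24, 24, 0]) cylinder(h = 385, r = 24);
  translate([321, 24, 0]) cylinder(h = 385, r = 24);
  translate([24, 294, 0]) cylinder(h = 385, r = 24);
  translate([321, 294, 0]) cylinder(h = 385, r = 24);
}
translate([417, 28, 728]) {
  cube([381, 446, 11]);
  translate([0, 0, 11]) cube([381, 11, 251]);
  translate([0, 435, 11]) cube([381, 11, 251]);
  translate([0, 11, 11]) cube([11, 424, 251]);
  translate([370, 11, 11]) cube([11, 424, 251]);
}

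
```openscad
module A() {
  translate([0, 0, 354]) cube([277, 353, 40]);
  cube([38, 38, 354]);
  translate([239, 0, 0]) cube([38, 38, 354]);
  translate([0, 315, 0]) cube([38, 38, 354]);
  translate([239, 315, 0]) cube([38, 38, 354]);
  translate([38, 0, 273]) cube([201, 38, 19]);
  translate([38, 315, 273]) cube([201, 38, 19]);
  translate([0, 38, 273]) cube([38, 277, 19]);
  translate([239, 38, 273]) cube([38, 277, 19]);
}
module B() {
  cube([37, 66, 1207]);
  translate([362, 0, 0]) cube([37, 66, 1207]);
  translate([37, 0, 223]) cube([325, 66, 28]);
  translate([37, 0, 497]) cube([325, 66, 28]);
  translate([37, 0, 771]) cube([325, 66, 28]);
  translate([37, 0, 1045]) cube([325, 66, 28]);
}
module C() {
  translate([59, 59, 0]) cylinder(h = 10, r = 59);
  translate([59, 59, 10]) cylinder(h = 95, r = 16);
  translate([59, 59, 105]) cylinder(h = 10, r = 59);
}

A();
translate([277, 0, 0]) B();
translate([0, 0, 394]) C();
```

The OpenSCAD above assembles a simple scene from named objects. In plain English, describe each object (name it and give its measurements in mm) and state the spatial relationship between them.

A is a simple wooden stool: a rectangular seat 277 mm (x) by 353 mm (y), 40 mm thick, top face at z = 394 mm, on four square legs, each 38×38 mm in cross-section. The legs rest on z = 0, each flush with a corner of the seat. Four stretchers, 38 mm wide and 19 mm tall, connect adjacent legs with their undersides at z = 273 mm, each running between the inner faces of the legs it joins and aligned with the legs' outer faces on the other axis.

B is a straight ladder. Two 37×66 mm vertical rails, 1207 mm tall, stand 399 mm apart (outside-to-outside) with their front faces coplanar on the −y side. 4 rungs, each 66 mm deep and 28 mm tall, span between the inner faces of the rails, front faces flush with the rails. The lowest rung's underside is at z = 223 mm and rungs are spaced 274 mm apart (underside to underside).

C is a spool: two coaxial disc flanges of radius 59 mm and thickness 10 mm, joined by a core cylinder of radius 16 mm and height 95 mm. The lower flange rests on z = 0 and the three cylinders share a vertical axis.

The ladder is against the stool's +x side, with their −y faces flush. The spool is on top of the stool.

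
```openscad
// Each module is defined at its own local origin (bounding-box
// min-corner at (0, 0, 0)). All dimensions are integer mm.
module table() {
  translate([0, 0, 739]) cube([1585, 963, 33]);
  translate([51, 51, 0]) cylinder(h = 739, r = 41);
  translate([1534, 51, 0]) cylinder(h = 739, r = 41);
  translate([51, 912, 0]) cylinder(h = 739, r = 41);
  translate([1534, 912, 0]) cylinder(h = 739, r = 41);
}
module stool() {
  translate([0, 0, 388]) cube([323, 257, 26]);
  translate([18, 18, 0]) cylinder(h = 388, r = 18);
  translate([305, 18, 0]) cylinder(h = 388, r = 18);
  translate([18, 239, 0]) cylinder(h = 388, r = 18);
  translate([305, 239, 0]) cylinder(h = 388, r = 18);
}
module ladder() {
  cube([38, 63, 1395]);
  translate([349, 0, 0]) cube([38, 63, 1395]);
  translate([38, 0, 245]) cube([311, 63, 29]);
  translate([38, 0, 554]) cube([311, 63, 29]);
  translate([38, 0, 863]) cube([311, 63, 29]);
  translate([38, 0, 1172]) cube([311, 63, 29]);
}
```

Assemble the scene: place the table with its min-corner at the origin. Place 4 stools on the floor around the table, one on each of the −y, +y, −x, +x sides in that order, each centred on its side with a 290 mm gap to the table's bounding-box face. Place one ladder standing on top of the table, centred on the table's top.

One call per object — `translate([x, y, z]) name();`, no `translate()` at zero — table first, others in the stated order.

table();
translate([631, -547, 0]) stool();
translate([631, 1253, 0]) stool();
translate([-613, 353, 0]) stool();
translate([1875, 353, 0]) stool();
translate([599, 450, 772]) ladder();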